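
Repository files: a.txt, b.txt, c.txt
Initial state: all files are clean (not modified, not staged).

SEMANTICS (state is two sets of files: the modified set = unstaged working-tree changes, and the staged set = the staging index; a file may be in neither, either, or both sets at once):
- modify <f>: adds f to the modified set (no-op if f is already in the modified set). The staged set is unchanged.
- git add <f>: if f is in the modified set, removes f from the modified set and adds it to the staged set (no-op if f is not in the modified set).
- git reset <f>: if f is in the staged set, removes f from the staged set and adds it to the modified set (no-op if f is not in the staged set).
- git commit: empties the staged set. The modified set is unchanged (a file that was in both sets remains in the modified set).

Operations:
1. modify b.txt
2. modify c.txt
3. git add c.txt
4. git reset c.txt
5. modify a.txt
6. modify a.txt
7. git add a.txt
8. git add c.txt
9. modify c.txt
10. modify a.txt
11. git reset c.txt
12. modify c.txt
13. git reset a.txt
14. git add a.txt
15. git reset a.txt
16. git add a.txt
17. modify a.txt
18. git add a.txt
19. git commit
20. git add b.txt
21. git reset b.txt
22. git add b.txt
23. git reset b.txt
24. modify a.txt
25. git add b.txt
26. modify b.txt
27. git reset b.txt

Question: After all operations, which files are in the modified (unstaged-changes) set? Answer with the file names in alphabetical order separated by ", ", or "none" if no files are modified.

After op 1 (modify b.txt): modified={b.txt} staged={none}
After op 2 (modify c.txt): modified={b.txt, c.txt} staged={none}
After op 3 (git add c.txt): modified={b.txt} staged={c.txt}
After op 4 (git reset c.txt): modified={b.txt, c.txt} staged={none}
After op 5 (modify a.txt): modified={a.txt, b.txt, c.txt} staged={none}
After op 6 (modify a.txt): modified={a.txt, b.txt, c.txt} staged={none}
After op 7 (git add a.txt): modified={b.txt, c.txt} staged={a.txt}
After op 8 (git add c.txt): modified={b.txt} staged={a.txt, c.txt}
After op 9 (modify c.txt): modified={b.txt, c.txt} staged={a.txt, c.txt}
After op 10 (modify a.txt): modified={a.txt, b.txt, c.txt} staged={a.txt, c.txt}
After op 11 (git reset c.txt): modified={a.txt, b.txt, c.txt} staged={a.txt}
After op 12 (modify c.txt): modified={a.txt, b.txt, c.txt} staged={a.txt}
After op 13 (git reset a.txt): modified={a.txt, b.txt, c.txt} staged={none}
After op 14 (git add a.txt): modified={b.txt, c.txt} staged={a.txt}
After op 15 (git reset a.txt): modified={a.txt, b.txt, c.txt} staged={none}
After op 16 (git add a.txt): modified={b.txt, c.txt} staged={a.txt}
After op 17 (modify a.txt): modified={a.txt, b.txt, c.txt} staged={a.txt}
After op 18 (git add a.txt): modified={b.txt, c.txt} staged={a.txt}
After op 19 (git commit): modified={b.txt, c.txt} staged={none}
After op 20 (git add b.txt): modified={c.txt} staged={b.txt}
After op 21 (git reset b.txt): modified={b.txt, c.txt} staged={none}
After op 22 (git add b.txt): modified={c.txt} staged={b.txt}
After op 23 (git reset b.txt): modified={b.txt, c.txt} staged={none}
After op 24 (modify a.txt): modified={a.txt, b.txt, c.txt} staged={none}
After op 25 (git add b.txt): modified={a.txt, c.txt} staged={b.txt}
After op 26 (modify b.txt): modified={a.txt, b.txt, c.txt} staged={b.txt}
After op 27 (git reset b.txt): modified={a.txt, b.txt, c.txt} staged={none}

Answer: a.txt, b.txt, c.txt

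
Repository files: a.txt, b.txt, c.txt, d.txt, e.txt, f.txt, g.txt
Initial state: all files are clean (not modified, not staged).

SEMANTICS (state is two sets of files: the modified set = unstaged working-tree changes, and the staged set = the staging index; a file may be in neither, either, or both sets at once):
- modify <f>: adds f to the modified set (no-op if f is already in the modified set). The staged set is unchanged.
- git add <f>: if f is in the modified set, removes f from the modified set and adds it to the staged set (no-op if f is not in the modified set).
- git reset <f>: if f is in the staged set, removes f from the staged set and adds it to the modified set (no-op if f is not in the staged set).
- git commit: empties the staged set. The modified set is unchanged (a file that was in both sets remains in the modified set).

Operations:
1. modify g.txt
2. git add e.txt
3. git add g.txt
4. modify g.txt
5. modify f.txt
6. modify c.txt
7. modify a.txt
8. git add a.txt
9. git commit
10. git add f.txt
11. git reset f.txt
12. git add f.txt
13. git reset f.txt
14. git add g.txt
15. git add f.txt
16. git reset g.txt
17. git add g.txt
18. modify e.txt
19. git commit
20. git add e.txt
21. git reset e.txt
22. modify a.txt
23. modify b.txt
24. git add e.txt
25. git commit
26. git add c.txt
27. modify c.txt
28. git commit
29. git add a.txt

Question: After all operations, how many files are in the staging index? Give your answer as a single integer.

After op 1 (modify g.txt): modified={g.txt} staged={none}
After op 2 (git add e.txt): modified={g.txt} staged={none}
After op 3 (git add g.txt): modified={none} staged={g.txt}
After op 4 (modify g.txt): modified={g.txt} staged={g.txt}
After op 5 (modify f.txt): modified={f.txt, g.txt} staged={g.txt}
After op 6 (modify c.txt): modified={c.txt, f.txt, g.txt} staged={g.txt}
After op 7 (modify a.txt): modified={a.txt, c.txt, f.txt, g.txt} staged={g.txt}
After op 8 (git add a.txt): modified={c.txt, f.txt, g.txt} staged={a.txt, g.txt}
After op 9 (git commit): modified={c.txt, f.txt, g.txt} staged={none}
After op 10 (git add f.txt): modified={c.txt, g.txt} staged={f.txt}
After op 11 (git reset f.txt): modified={c.txt, f.txt, g.txt} staged={none}
After op 12 (git add f.txt): modified={c.txt, g.txt} staged={f.txt}
After op 13 (git reset f.txt): modified={c.txt, f.txt, g.txt} staged={none}
After op 14 (git add g.txt): modified={c.txt, f.txt} staged={g.txt}
After op 15 (git add f.txt): modified={c.txt} staged={f.txt, g.txt}
After op 16 (git reset g.txt): modified={c.txt, g.txt} staged={f.txt}
After op 17 (git add g.txt): modified={c.txt} staged={f.txt, g.txt}
After op 18 (modify e.txt): modified={c.txt, e.txt} staged={f.txt, g.txt}
After op 19 (git commit): modified={c.txt, e.txt} staged={none}
After op 20 (git add e.txt): modified={c.txt} staged={e.txt}
After op 21 (git reset e.txt): modified={c.txt, e.txt} staged={none}
After op 22 (modify a.txt): modified={a.txt, c.txt, e.txt} staged={none}
After op 23 (modify b.txt): modified={a.txt, b.txt, c.txt, e.txt} staged={none}
After op 24 (git add e.txt): modified={a.txt, b.txt, c.txt} staged={e.txt}
After op 25 (git commit): modified={a.txt, b.txt, c.txt} staged={none}
After op 26 (git add c.txt): modified={a.txt, b.txt} staged={c.txt}
After op 27 (modify c.txt): modified={a.txt, b.txt, c.txt} staged={c.txt}
After op 28 (git commit): modified={a.txt, b.txt, c.txt} staged={none}
After op 29 (git add a.txt): modified={b.txt, c.txt} staged={a.txt}
Final staged set: {a.txt} -> count=1

Answer: 1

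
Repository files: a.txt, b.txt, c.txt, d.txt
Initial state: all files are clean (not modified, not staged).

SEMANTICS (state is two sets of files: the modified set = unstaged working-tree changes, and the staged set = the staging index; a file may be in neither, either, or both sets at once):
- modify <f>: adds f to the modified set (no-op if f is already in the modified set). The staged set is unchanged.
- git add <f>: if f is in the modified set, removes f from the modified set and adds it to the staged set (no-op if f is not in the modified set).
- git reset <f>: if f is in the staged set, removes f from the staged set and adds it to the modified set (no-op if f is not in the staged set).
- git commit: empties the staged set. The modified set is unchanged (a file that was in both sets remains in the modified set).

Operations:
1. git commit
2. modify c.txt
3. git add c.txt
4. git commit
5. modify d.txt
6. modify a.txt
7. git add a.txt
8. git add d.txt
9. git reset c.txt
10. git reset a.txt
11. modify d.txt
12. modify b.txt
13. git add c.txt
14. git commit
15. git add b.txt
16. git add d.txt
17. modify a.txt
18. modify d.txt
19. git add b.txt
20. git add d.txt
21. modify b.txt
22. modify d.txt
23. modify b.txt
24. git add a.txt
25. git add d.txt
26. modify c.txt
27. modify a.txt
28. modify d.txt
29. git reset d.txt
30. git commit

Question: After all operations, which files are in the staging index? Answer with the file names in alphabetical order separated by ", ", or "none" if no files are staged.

Answer: none

Derivation:
After op 1 (git commit): modified={none} staged={none}
After op 2 (modify c.txt): modified={c.txt} staged={none}
After op 3 (git add c.txt): modified={none} staged={c.txt}
After op 4 (git commit): modified={none} staged={none}
After op 5 (modify d.txt): modified={d.txt} staged={none}
After op 6 (modify a.txt): modified={a.txt, d.txt} staged={none}
After op 7 (git add a.txt): modified={d.txt} staged={a.txt}
After op 8 (git add d.txt): modified={none} staged={a.txt, d.txt}
After op 9 (git reset c.txt): modified={none} staged={a.txt, d.txt}
After op 10 (git reset a.txt): modified={a.txt} staged={d.txt}
After op 11 (modify d.txt): modified={a.txt, d.txt} staged={d.txt}
After op 12 (modify b.txt): modified={a.txt, b.txt, d.txt} staged={d.txt}
After op 13 (git add c.txt): modified={a.txt, b.txt, d.txt} staged={d.txt}
After op 14 (git commit): modified={a.txt, b.txt, d.txt} staged={none}
After op 15 (git add b.txt): modified={a.txt, d.txt} staged={b.txt}
After op 16 (git add d.txt): modified={a.txt} staged={b.txt, d.txt}
After op 17 (modify a.txt): modified={a.txt} staged={b.txt, d.txt}
After op 18 (modify d.txt): modified={a.txt, d.txt} staged={b.txt, d.txt}
After op 19 (git add b.txt): modified={a.txt, d.txt} staged={b.txt, d.txt}
After op 20 (git add d.txt): modified={a.txt} staged={b.txt, d.txt}
After op 21 (modify b.txt): modified={a.txt, b.txt} staged={b.txt, d.txt}
After op 22 (modify d.txt): modified={a.txt, b.txt, d.txt} staged={b.txt, d.txt}
After op 23 (modify b.txt): modified={a.txt, b.txt, d.txt} staged={b.txt, d.txt}
After op 24 (git add a.txt): modified={b.txt, d.txt} staged={a.txt, b.txt, d.txt}
After op 25 (git add d.txt): modified={b.txt} staged={a.txt, b.txt, d.txt}
After op 26 (modify c.txt): modified={b.txt, c.txt} staged={a.txt, b.txt, d.txt}
After op 27 (modify a.txt): modified={a.txt, b.txt, c.txt} staged={a.txt, b.txt, d.txt}
After op 28 (modify d.txt): modified={a.txt, b.txt, c.txt, d.txt} staged={a.txt, b.txt, d.txt}
After op 29 (git reset d.txt): modified={a.txt, b.txt, c.txt, d.txt} staged={a.txt, b.txt}
After op 30 (git commit): modified={a.txt, b.txt, c.txt, d.txt} staged={none}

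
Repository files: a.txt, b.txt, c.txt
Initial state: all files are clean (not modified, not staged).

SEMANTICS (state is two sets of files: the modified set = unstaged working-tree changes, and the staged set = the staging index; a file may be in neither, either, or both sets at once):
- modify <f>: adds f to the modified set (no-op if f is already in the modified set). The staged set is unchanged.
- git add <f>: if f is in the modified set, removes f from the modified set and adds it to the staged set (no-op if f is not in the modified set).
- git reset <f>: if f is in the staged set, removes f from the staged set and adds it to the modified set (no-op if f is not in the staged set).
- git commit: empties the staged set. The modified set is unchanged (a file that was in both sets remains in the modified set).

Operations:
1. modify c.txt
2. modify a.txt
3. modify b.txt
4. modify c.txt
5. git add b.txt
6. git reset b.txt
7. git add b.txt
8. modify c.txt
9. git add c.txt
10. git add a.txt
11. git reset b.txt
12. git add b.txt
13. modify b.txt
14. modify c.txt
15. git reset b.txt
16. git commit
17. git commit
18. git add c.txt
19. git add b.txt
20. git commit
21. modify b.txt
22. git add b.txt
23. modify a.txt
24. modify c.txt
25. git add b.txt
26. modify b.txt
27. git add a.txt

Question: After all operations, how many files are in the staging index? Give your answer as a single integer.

Answer: 2

Derivation:
After op 1 (modify c.txt): modified={c.txt} staged={none}
After op 2 (modify a.txt): modified={a.txt, c.txt} staged={none}
After op 3 (modify b.txt): modified={a.txt, b.txt, c.txt} staged={none}
After op 4 (modify c.txt): modified={a.txt, b.txt, c.txt} staged={none}
After op 5 (git add b.txt): modified={a.txt, c.txt} staged={b.txt}
After op 6 (git reset b.txt): modified={a.txt, b.txt, c.txt} staged={none}
After op 7 (git add b.txt): modified={a.txt, c.txt} staged={b.txt}
After op 8 (modify c.txt): modified={a.txt, c.txt} staged={b.txt}
After op 9 (git add c.txt): modified={a.txt} staged={b.txt, c.txt}
After op 10 (git add a.txt): modified={none} staged={a.txt, b.txt, c.txt}
After op 11 (git reset b.txt): modified={b.txt} staged={a.txt, c.txt}
After op 12 (git add b.txt): modified={none} staged={a.txt, b.txt, c.txt}
After op 13 (modify b.txt): modified={b.txt} staged={a.txt, b.txt, c.txt}
After op 14 (modify c.txt): modified={b.txt, c.txt} staged={a.txt, b.txt, c.txt}
After op 15 (git reset b.txt): modified={b.txt, c.txt} staged={a.txt, c.txt}
After op 16 (git commit): modified={b.txt, c.txt} staged={none}
After op 17 (git commit): modified={b.txt, c.txt} staged={none}
After op 18 (git add c.txt): modified={b.txt} staged={c.txt}
After op 19 (git add b.txt): modified={none} staged={b.txt, c.txt}
After op 20 (git commit): modified={none} staged={none}
After op 21 (modify b.txt): modified={b.txt} staged={none}
After op 22 (git add b.txt): modified={none} staged={b.txt}
After op 23 (modify a.txt): modified={a.txt} staged={b.txt}
After op 24 (modify c.txt): modified={a.txt, c.txt} staged={b.txt}
After op 25 (git add b.txt): modified={a.txt, c.txt} staged={b.txt}
After op 26 (modify b.txt): modified={a.txt, b.txt, c.txt} staged={b.txt}
After op 27 (git add a.txt): modified={b.txt, c.txt} staged={a.txt, b.txt}
Final staged set: {a.txt, b.txt} -> count=2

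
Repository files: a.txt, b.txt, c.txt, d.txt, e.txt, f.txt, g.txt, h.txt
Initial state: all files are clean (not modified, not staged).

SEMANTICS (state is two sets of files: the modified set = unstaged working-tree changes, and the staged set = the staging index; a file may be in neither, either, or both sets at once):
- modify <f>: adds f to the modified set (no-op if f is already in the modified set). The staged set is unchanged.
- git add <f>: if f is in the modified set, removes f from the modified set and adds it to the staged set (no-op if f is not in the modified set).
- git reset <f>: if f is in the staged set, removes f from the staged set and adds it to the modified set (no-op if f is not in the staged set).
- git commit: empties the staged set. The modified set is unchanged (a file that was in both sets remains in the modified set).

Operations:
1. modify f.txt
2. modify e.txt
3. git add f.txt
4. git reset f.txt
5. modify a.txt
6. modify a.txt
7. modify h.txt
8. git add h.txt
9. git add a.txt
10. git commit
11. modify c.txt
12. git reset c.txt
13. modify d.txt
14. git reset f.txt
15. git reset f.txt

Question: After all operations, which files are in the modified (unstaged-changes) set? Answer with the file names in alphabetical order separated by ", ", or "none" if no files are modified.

After op 1 (modify f.txt): modified={f.txt} staged={none}
After op 2 (modify e.txt): modified={e.txt, f.txt} staged={none}
After op 3 (git add f.txt): modified={e.txt} staged={f.txt}
After op 4 (git reset f.txt): modified={e.txt, f.txt} staged={none}
After op 5 (modify a.txt): modified={a.txt, e.txt, f.txt} staged={none}
After op 6 (modify a.txt): modified={a.txt, e.txt, f.txt} staged={none}
After op 7 (modify h.txt): modified={a.txt, e.txt, f.txt, h.txt} staged={none}
After op 8 (git add h.txt): modified={a.txt, e.txt, f.txt} staged={h.txt}
After op 9 (git add a.txt): modified={e.txt, f.txt} staged={a.txt, h.txt}
After op 10 (git commit): modified={e.txt, f.txt} staged={none}
After op 11 (modify c.txt): modified={c.txt, e.txt, f.txt} staged={none}
After op 12 (git reset c.txt): modified={c.txt, e.txt, f.txt} staged={none}
After op 13 (modify d.txt): modified={c.txt, d.txt, e.txt, f.txt} staged={none}
After op 14 (git reset f.txt): modified={c.txt, d.txt, e.txt, f.txt} staged={none}
After op 15 (git reset f.txt): modified={c.txt, d.txt, e.txt, f.txt} staged={none}

Answer: c.txt, d.txt, e.txt, f.txt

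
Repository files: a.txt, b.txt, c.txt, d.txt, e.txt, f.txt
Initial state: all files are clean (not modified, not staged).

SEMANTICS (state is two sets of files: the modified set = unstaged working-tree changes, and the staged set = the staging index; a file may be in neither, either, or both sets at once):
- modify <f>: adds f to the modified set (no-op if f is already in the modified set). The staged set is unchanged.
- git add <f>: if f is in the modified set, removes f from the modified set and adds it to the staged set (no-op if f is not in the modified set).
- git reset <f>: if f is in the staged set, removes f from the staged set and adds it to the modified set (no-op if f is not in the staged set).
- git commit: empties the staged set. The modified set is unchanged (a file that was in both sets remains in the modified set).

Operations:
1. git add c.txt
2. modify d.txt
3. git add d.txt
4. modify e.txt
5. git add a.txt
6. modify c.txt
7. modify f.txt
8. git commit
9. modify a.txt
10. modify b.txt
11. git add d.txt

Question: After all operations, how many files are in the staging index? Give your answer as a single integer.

Answer: 0

Derivation:
After op 1 (git add c.txt): modified={none} staged={none}
After op 2 (modify d.txt): modified={d.txt} staged={none}
After op 3 (git add d.txt): modified={none} staged={d.txt}
After op 4 (modify e.txt): modified={e.txt} staged={d.txt}
After op 5 (git add a.txt): modified={e.txt} staged={d.txt}
After op 6 (modify c.txt): modified={c.txt, e.txt} staged={d.txt}
After op 7 (modify f.txt): modified={c.txt, e.txt, f.txt} staged={d.txt}
After op 8 (git commit): modified={c.txt, e.txt, f.txt} staged={none}
After op 9 (modify a.txt): modified={a.txt, c.txt, e.txt, f.txt} staged={none}
After op 10 (modify b.txt): modified={a.txt, b.txt, c.txt, e.txt, f.txt} staged={none}
After op 11 (git add d.txt): modified={a.txt, b.txt, c.txt, e.txt, f.txt} staged={none}
Final staged set: {none} -> count=0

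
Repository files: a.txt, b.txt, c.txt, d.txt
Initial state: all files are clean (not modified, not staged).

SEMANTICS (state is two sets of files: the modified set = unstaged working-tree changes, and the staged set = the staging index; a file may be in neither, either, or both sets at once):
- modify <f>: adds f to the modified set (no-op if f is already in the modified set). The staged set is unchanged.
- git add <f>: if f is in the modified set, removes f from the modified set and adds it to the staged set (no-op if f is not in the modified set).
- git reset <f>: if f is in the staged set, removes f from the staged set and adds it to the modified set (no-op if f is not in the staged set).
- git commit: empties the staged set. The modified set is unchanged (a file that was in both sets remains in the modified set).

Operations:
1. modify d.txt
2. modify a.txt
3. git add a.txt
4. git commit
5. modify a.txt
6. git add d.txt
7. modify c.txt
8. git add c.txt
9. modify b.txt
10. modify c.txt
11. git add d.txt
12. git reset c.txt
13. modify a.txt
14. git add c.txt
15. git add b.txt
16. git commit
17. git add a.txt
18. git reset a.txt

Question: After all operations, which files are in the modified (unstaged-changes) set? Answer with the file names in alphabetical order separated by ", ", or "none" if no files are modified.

After op 1 (modify d.txt): modified={d.txt} staged={none}
After op 2 (modify a.txt): modified={a.txt, d.txt} staged={none}
After op 3 (git add a.txt): modified={d.txt} staged={a.txt}
After op 4 (git commit): modified={d.txt} staged={none}
After op 5 (modify a.txt): modified={a.txt, d.txt} staged={none}
After op 6 (git add d.txt): modified={a.txt} staged={d.txt}
After op 7 (modify c.txt): modified={a.txt, c.txt} staged={d.txt}
After op 8 (git add c.txt): modified={a.txt} staged={c.txt, d.txt}
After op 9 (modify b.txt): modified={a.txt, b.txt} staged={c.txt, d.txt}
After op 10 (modify c.txt): modified={a.txt, b.txt, c.txt} staged={c.txt, d.txt}
After op 11 (git add d.txt): modified={a.txt, b.txt, c.txt} staged={c.txt, d.txt}
After op 12 (git reset c.txt): modified={a.txt, b.txt, c.txt} staged={d.txt}
After op 13 (modify a.txt): modified={a.txt, b.txt, c.txt} staged={d.txt}
After op 14 (git add c.txt): modified={a.txt, b.txt} staged={c.txt, d.txt}
After op 15 (git add b.txt): modified={a.txt} staged={b.txt, c.txt, d.txt}
After op 16 (git commit): modified={a.txt} staged={none}
After op 17 (git add a.txt): modified={none} staged={a.txt}
After op 18 (git reset a.txt): modified={a.txt} staged={none}

Answer: a.txt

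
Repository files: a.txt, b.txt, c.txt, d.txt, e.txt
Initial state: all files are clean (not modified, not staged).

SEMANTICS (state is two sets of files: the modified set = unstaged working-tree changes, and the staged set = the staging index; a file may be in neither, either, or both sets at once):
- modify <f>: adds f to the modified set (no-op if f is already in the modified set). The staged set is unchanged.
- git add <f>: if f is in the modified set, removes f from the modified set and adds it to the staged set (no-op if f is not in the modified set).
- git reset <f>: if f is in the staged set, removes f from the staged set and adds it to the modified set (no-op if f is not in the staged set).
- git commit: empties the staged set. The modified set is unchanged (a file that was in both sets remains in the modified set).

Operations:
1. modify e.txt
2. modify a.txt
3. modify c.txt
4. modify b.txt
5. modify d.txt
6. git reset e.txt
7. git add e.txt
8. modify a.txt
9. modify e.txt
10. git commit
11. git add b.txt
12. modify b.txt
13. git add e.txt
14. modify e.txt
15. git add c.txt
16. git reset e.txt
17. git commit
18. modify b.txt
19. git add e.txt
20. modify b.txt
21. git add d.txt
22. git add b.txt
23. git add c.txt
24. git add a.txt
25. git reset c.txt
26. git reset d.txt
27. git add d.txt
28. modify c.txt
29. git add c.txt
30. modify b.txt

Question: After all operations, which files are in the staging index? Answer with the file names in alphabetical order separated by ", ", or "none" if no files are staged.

After op 1 (modify e.txt): modified={e.txt} staged={none}
After op 2 (modify a.txt): modified={a.txt, e.txt} staged={none}
After op 3 (modify c.txt): modified={a.txt, c.txt, e.txt} staged={none}
After op 4 (modify b.txt): modified={a.txt, b.txt, c.txt, e.txt} staged={none}
After op 5 (modify d.txt): modified={a.txt, b.txt, c.txt, d.txt, e.txt} staged={none}
After op 6 (git reset e.txt): modified={a.txt, b.txt, c.txt, d.txt, e.txt} staged={none}
After op 7 (git add e.txt): modified={a.txt, b.txt, c.txt, d.txt} staged={e.txt}
After op 8 (modify a.txt): modified={a.txt, b.txt, c.txt, d.txt} staged={e.txt}
After op 9 (modify e.txt): modified={a.txt, b.txt, c.txt, d.txt, e.txt} staged={e.txt}
After op 10 (git commit): modified={a.txt, b.txt, c.txt, d.txt, e.txt} staged={none}
After op 11 (git add b.txt): modified={a.txt, c.txt, d.txt, e.txt} staged={b.txt}
After op 12 (modify b.txt): modified={a.txt, b.txt, c.txt, d.txt, e.txt} staged={b.txt}
After op 13 (git add e.txt): modified={a.txt, b.txt, c.txt, d.txt} staged={b.txt, e.txt}
After op 14 (modify e.txt): modified={a.txt, b.txt, c.txt, d.txt, e.txt} staged={b.txt, e.txt}
After op 15 (git add c.txt): modified={a.txt, b.txt, d.txt, e.txt} staged={b.txt, c.txt, e.txt}
After op 16 (git reset e.txt): modified={a.txt, b.txt, d.txt, e.txt} staged={b.txt, c.txt}
After op 17 (git commit): modified={a.txt, b.txt, d.txt, e.txt} staged={none}
After op 18 (modify b.txt): modified={a.txt, b.txt, d.txt, e.txt} staged={none}
After op 19 (git add e.txt): modified={a.txt, b.txt, d.txt} staged={e.txt}
After op 20 (modify b.txt): modified={a.txt, b.txt, d.txt} staged={e.txt}
After op 21 (git add d.txt): modified={a.txt, b.txt} staged={d.txt, e.txt}
After op 22 (git add b.txt): modified={a.txt} staged={b.txt, d.txt, e.txt}
After op 23 (git add c.txt): modified={a.txt} staged={b.txt, d.txt, e.txt}
After op 24 (git add a.txt): modified={none} staged={a.txt, b.txt, d.txt, e.txt}
After op 25 (git reset c.txt): modified={none} staged={a.txt, b.txt, d.txt, e.txt}
After op 26 (git reset d.txt): modified={d.txt} staged={a.txt, b.txt, e.txt}
After op 27 (git add d.txt): modified={none} staged={a.txt, b.txt, d.txt, e.txt}
After op 28 (modify c.txt): modified={c.txt} staged={a.txt, b.txt, d.txt, e.txt}
After op 29 (git add c.txt): modified={none} staged={a.txt, b.txt, c.txt, d.txt, e.txt}
After op 30 (modify b.txt): modified={b.txt} staged={a.txt, b.txt, c.txt, d.txt, e.txt}

Answer: a.txt, b.txt, c.txt, d.txt, e.txt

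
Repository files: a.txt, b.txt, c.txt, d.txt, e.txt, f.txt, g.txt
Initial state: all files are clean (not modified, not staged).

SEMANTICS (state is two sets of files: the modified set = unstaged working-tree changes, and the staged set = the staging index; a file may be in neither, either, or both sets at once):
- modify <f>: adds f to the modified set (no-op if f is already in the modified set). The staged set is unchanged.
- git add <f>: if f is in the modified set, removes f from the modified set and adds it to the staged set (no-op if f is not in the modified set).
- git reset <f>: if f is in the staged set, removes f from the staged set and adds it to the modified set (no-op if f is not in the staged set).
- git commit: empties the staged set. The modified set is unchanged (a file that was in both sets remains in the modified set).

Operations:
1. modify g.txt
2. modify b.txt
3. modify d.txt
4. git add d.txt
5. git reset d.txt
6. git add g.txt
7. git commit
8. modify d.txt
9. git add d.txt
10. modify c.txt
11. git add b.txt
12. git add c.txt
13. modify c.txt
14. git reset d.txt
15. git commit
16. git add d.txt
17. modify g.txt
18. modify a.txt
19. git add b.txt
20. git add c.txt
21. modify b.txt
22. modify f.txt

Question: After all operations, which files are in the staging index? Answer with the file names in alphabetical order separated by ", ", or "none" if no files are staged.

Answer: c.txt, d.txt

Derivation:
After op 1 (modify g.txt): modified={g.txt} staged={none}
After op 2 (modify b.txt): modified={b.txt, g.txt} staged={none}
After op 3 (modify d.txt): modified={b.txt, d.txt, g.txt} staged={none}
After op 4 (git add d.txt): modified={b.txt, g.txt} staged={d.txt}
After op 5 (git reset d.txt): modified={b.txt, d.txt, g.txt} staged={none}
After op 6 (git add g.txt): modified={b.txt, d.txt} staged={g.txt}
After op 7 (git commit): modified={b.txt, d.txt} staged={none}
After op 8 (modify d.txt): modified={b.txt, d.txt} staged={none}
After op 9 (git add d.txt): modified={b.txt} staged={d.txt}
After op 10 (modify c.txt): modified={b.txt, c.txt} staged={d.txt}
After op 11 (git add b.txt): modified={c.txt} staged={b.txt, d.txt}
After op 12 (git add c.txt): modified={none} staged={b.txt, c.txt, d.txt}
After op 13 (modify c.txt): modified={c.txt} staged={b.txt, c.txt, d.txt}
After op 14 (git reset d.txt): modified={c.txt, d.txt} staged={b.txt, c.txt}
After op 15 (git commit): modified={c.txt, d.txt} staged={none}
After op 16 (git add d.txt): modified={c.txt} staged={d.txt}
After op 17 (modify g.txt): modified={c.txt, g.txt} staged={d.txt}
After op 18 (modify a.txt): modified={a.txt, c.txt, g.txt} staged={d.txt}
After op 19 (git add b.txt): modified={a.txt, c.txt, g.txt} staged={d.txt}
After op 20 (git add c.txt): modified={a.txt, g.txt} staged={c.txt, d.txt}
After op 21 (modify b.txt): modified={a.txt, b.txt, g.txt} staged={c.txt, d.txt}
After op 22 (modify f.txt): modified={a.txt, b.txt, f.txt, g.txt} staged={c.txt, d.txt}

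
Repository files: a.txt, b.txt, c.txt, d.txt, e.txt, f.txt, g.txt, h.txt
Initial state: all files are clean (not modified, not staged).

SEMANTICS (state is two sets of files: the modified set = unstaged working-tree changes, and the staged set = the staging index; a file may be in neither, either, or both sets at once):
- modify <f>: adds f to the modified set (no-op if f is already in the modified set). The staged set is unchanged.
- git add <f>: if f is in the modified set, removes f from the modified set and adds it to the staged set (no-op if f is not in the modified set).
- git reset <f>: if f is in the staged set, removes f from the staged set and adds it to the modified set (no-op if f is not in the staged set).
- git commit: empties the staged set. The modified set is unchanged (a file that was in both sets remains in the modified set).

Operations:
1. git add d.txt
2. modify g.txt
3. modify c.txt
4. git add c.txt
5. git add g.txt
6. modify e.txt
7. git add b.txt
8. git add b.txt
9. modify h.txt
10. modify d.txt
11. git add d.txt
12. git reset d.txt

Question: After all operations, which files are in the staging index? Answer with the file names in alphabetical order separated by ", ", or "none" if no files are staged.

After op 1 (git add d.txt): modified={none} staged={none}
After op 2 (modify g.txt): modified={g.txt} staged={none}
After op 3 (modify c.txt): modified={c.txt, g.txt} staged={none}
After op 4 (git add c.txt): modified={g.txt} staged={c.txt}
After op 5 (git add g.txt): modified={none} staged={c.txt, g.txt}
After op 6 (modify e.txt): modified={e.txt} staged={c.txt, g.txt}
After op 7 (git add b.txt): modified={e.txt} staged={c.txt, g.txt}
After op 8 (git add b.txt): modified={e.txt} staged={c.txt, g.txt}
After op 9 (modify h.txt): modified={e.txt, h.txt} staged={c.txt, g.txt}
After op 10 (modify d.txt): modified={d.txt, e.txt, h.txt} staged={c.txt, g.txt}
After op 11 (git add d.txt): modified={e.txt, h.txt} staged={c.txt, d.txt, g.txt}
After op 12 (git reset d.txt): modified={d.txt, e.txt, h.txt} staged={c.txt, g.txt}

Answer: c.txt, g.txt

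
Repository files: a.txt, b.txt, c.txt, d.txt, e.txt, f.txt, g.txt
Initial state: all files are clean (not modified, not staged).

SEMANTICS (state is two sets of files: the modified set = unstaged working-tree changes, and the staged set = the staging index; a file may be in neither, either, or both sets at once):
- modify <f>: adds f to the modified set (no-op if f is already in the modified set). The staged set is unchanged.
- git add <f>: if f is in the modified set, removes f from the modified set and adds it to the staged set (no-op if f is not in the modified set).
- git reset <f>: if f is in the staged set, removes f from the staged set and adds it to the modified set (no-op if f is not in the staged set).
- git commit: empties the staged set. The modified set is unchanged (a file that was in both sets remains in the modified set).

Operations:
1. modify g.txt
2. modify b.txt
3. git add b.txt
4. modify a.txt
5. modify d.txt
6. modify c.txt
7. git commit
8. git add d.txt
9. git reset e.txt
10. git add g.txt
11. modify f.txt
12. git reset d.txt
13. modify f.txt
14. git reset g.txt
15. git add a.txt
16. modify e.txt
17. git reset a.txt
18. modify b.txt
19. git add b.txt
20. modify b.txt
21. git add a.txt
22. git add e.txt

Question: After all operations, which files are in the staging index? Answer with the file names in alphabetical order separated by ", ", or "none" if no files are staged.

After op 1 (modify g.txt): modified={g.txt} staged={none}
After op 2 (modify b.txt): modified={b.txt, g.txt} staged={none}
After op 3 (git add b.txt): modified={g.txt} staged={b.txt}
After op 4 (modify a.txt): modified={a.txt, g.txt} staged={b.txt}
After op 5 (modify d.txt): modified={a.txt, d.txt, g.txt} staged={b.txt}
After op 6 (modify c.txt): modified={a.txt, c.txt, d.txt, g.txt} staged={b.txt}
After op 7 (git commit): modified={a.txt, c.txt, d.txt, g.txt} staged={none}
After op 8 (git add d.txt): modified={a.txt, c.txt, g.txt} staged={d.txt}
After op 9 (git reset e.txt): modified={a.txt, c.txt, g.txt} staged={d.txt}
After op 10 (git add g.txt): modified={a.txt, c.txt} staged={d.txt, g.txt}
After op 11 (modify f.txt): modified={a.txt, c.txt, f.txt} staged={d.txt, g.txt}
After op 12 (git reset d.txt): modified={a.txt, c.txt, d.txt, f.txt} staged={g.txt}
After op 13 (modify f.txt): modified={a.txt, c.txt, d.txt, f.txt} staged={g.txt}
After op 14 (git reset g.txt): modified={a.txt, c.txt, d.txt, f.txt, g.txt} staged={none}
After op 15 (git add a.txt): modified={c.txt, d.txt, f.txt, g.txt} staged={a.txt}
After op 16 (modify e.txt): modified={c.txt, d.txt, e.txt, f.txt, g.txt} staged={a.txt}
After op 17 (git reset a.txt): modified={a.txt, c.txt, d.txt, e.txt, f.txt, g.txt} staged={none}
After op 18 (modify b.txt): modified={a.txt, b.txt, c.txt, d.txt, e.txt, f.txt, g.txt} staged={none}
After op 19 (git add b.txt): modified={a.txt, c.txt, d.txt, e.txt, f.txt, g.txt} staged={b.txt}
After op 20 (modify b.txt): modified={a.txt, b.txt, c.txt, d.txt, e.txt, f.txt, g.txt} staged={b.txt}
After op 21 (git add a.txt): modified={b.txt, c.txt, d.txt, e.txt, f.txt, g.txt} staged={a.txt, b.txt}
After op 22 (git add e.txt): modified={b.txt, c.txt, d.txt, f.txt, g.txt} staged={a.txt, b.txt, e.txt}

Answer: a.txt, b.txt, e.txt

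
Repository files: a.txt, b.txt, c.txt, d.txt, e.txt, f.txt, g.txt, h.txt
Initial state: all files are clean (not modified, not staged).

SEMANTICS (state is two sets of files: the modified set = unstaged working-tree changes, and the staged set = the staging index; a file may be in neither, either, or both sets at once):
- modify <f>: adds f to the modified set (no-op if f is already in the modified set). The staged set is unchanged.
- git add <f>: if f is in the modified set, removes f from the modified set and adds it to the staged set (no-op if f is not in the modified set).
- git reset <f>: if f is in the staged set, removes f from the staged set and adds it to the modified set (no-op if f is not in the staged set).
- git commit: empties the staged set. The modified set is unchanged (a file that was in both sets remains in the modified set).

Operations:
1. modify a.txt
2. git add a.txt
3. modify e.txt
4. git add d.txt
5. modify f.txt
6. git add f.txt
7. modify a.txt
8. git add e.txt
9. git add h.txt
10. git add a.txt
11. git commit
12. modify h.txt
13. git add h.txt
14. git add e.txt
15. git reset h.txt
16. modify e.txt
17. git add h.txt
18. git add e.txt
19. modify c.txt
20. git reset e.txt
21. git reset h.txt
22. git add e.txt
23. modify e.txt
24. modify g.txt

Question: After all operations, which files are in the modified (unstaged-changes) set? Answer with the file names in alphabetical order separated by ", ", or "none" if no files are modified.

After op 1 (modify a.txt): modified={a.txt} staged={none}
After op 2 (git add a.txt): modified={none} staged={a.txt}
After op 3 (modify e.txt): modified={e.txt} staged={a.txt}
After op 4 (git add d.txt): modified={e.txt} staged={a.txt}
After op 5 (modify f.txt): modified={e.txt, f.txt} staged={a.txt}
After op 6 (git add f.txt): modified={e.txt} staged={a.txt, f.txt}
After op 7 (modify a.txt): modified={a.txt, e.txt} staged={a.txt, f.txt}
After op 8 (git add e.txt): modified={a.txt} staged={a.txt, e.txt, f.txt}
After op 9 (git add h.txt): modified={a.txt} staged={a.txt, e.txt, f.txt}
After op 10 (git add a.txt): modified={none} staged={a.txt, e.txt, f.txt}
After op 11 (git commit): modified={none} staged={none}
After op 12 (modify h.txt): modified={h.txt} staged={none}
After op 13 (git add h.txt): modified={none} staged={h.txt}
After op 14 (git add e.txt): modified={none} staged={h.txt}
After op 15 (git reset h.txt): modified={h.txt} staged={none}
After op 16 (modify e.txt): modified={e.txt, h.txt} staged={none}
After op 17 (git add h.txt): modified={e.txt} staged={h.txt}
After op 18 (git add e.txt): modified={none} staged={e.txt, h.txt}
After op 19 (modify c.txt): modified={c.txt} staged={e.txt, h.txt}
After op 20 (git reset e.txt): modified={c.txt, e.txt} staged={h.txt}
After op 21 (git reset h.txt): modified={c.txt, e.txt, h.txt} staged={none}
After op 22 (git add e.txt): modified={c.txt, h.txt} staged={e.txt}
After op 23 (modify e.txt): modified={c.txt, e.txt, h.txt} staged={e.txt}
After op 24 (modify g.txt): modified={c.txt, e.txt, g.txt, h.txt} staged={e.txt}

Answer: c.txt, e.txt, g.txt, h.txt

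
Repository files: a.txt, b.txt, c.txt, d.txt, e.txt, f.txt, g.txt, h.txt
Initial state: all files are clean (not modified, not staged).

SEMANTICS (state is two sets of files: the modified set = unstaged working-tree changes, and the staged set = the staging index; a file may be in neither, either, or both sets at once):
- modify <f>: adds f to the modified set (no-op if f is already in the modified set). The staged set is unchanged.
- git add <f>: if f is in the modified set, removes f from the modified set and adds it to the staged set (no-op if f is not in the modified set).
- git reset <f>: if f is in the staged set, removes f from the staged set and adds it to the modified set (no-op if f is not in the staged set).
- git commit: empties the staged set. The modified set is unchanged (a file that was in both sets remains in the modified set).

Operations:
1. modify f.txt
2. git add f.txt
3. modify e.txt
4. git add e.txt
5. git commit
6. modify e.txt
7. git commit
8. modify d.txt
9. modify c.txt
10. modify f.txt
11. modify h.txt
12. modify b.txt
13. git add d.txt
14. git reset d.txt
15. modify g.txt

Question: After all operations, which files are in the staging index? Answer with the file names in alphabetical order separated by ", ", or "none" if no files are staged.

Answer: none

Derivation:
After op 1 (modify f.txt): modified={f.txt} staged={none}
After op 2 (git add f.txt): modified={none} staged={f.txt}
After op 3 (modify e.txt): modified={e.txt} staged={f.txt}
After op 4 (git add e.txt): modified={none} staged={e.txt, f.txt}
After op 5 (git commit): modified={none} staged={none}
After op 6 (modify e.txt): modified={e.txt} staged={none}
After op 7 (git commit): modified={e.txt} staged={none}
After op 8 (modify d.txt): modified={d.txt, e.txt} staged={none}
After op 9 (modify c.txt): modified={c.txt, d.txt, e.txt} staged={none}
After op 10 (modify f.txt): modified={c.txt, d.txt, e.txt, f.txt} staged={none}
After op 11 (modify h.txt): modified={c.txt, d.txt, e.txt, f.txt, h.txt} staged={none}
After op 12 (modify b.txt): modified={b.txt, c.txt, d.txt, e.txt, f.txt, h.txt} staged={none}
After op 13 (git add d.txt): modified={b.txt, c.txt, e.txt, f.txt, h.txt} staged={d.txt}
After op 14 (git reset d.txt): modified={b.txt, c.txt, d.txt, e.txt, f.txt, h.txt} staged={none}
After op 15 (modify g.txt): modified={b.txt, c.txt, d.txt, e.txt, f.txt, g.txt, h.txt} staged={none}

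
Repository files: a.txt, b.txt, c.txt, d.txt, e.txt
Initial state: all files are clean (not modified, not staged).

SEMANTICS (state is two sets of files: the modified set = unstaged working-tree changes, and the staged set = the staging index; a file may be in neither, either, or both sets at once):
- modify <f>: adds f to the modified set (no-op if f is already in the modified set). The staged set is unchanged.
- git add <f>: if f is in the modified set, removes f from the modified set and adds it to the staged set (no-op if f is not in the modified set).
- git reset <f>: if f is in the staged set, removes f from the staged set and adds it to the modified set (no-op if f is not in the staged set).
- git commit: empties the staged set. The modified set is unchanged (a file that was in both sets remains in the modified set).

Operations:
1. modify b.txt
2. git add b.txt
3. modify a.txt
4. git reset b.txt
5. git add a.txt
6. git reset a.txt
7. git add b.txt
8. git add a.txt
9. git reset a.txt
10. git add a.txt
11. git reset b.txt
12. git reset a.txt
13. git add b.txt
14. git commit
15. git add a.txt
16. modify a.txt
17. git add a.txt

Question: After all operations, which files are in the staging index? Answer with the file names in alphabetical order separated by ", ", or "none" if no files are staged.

Answer: a.txt

Derivation:
After op 1 (modify b.txt): modified={b.txt} staged={none}
After op 2 (git add b.txt): modified={none} staged={b.txt}
After op 3 (modify a.txt): modified={a.txt} staged={b.txt}
After op 4 (git reset b.txt): modified={a.txt, b.txt} staged={none}
After op 5 (git add a.txt): modified={b.txt} staged={a.txt}
After op 6 (git reset a.txt): modified={a.txt, b.txt} staged={none}
After op 7 (git add b.txt): modified={a.txt} staged={b.txt}
After op 8 (git add a.txt): modified={none} staged={a.txt, b.txt}
After op 9 (git reset a.txt): modified={a.txt} staged={b.txt}
After op 10 (git add a.txt): modified={none} staged={a.txt, b.txt}
After op 11 (git reset b.txt): modified={b.txt} staged={a.txt}
After op 12 (git reset a.txt): modified={a.txt, b.txt} staged={none}
After op 13 (git add b.txt): modified={a.txt} staged={b.txt}
After op 14 (git commit): modified={a.txt} staged={none}
After op 15 (git add a.txt): modified={none} staged={a.txt}
After op 16 (modify a.txt): modified={a.txt} staged={a.txt}
After op 17 (git add a.txt): modified={none} staged={a.txt}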